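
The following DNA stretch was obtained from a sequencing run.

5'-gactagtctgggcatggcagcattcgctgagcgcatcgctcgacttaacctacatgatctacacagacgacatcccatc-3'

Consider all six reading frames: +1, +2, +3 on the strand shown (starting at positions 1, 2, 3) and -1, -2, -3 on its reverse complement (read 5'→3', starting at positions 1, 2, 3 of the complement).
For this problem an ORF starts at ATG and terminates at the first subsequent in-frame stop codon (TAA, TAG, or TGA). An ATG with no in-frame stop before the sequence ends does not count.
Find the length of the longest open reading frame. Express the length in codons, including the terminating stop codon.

7

Reverse complement (5'→3'): GATGGGATGTCGTCTGTGTAGATCATGTAGGTTAAGTCGAGCGATGCGCTCAGCGAATGCTGCCATGCCCAGACTAGTC
Frame +1: GAC TAG TCT GGG CAT GGC AGC ATT CGC TGA GCG CAT CGC TCG ACT TAA CCT ACA TGA TCT ACA CAG ACG ACA TCC CAT — no ATG→stop ORF.
Frame +2: ACT AGT CTG GGC ATG GCA GCA TTC GCT GAG CGC ATC GCT CGA CTT AAC CTA CAT GAT CTA CAC AGA CGA CAT CCC ATC — no ATG→stop ORF.
Frame +3: CTA GTC TGG GCA TGG CAG CAT TCG CTG AGC GCA TCG CTC GAC TTA ACC TAC ATG ATC TAC ACA GAC GAC ATC CCA — no ATG→stop ORF.
Frame -1: GAT GGG ATG TCG TCT GTG TAG ATC ATG TAG GTT AAG TCG AGC GAT GCG CTC AGC GAA TGC TGC CAT GCC CAG ACT AGT — ATG at 7, stop TAG at 19 → 15 nt; ATG at 25, stop TAG at 28 → 6 nt.
Frame -2: ATG GGA TGT CGT CTG TGT AGA TCA TGT AGG TTA AGT CGA GCG ATG CGC TCA GCG AAT GCT GCC ATG CCC AGA CTA GTC — no ATG→stop ORF.
Frame -3: TGG GAT GTC GTC TGT GTA GAT CAT GTA GGT TAA GTC GAG CGA TGC GCT CAG CGA ATG CTG CCA TGC CCA GAC TAG — ATG at 57, stop TAG at 75 → 21 nt.
Longest: frame -3, positions 57–77, 21 nt = 7 codons = 6 aa. → 7 codons.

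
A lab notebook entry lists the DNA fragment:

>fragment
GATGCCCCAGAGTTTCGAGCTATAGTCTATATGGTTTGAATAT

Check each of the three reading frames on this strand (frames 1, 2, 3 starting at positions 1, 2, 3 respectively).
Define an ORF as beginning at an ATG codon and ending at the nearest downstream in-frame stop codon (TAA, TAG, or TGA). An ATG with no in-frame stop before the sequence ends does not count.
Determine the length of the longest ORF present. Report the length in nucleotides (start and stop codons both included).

24

Frame 1: GAT GCC CCA GAG TTT CGA GCT ATA GTC TAT ATG GTT TGA ATA — ATG at 31, stop TGA at 37 → 9 nt.
Frame 2: ATG CCC CAG AGT TTC GAG CTA TAG TCT ATA TGG TTT GAA TAT — ATG at 2, stop TAG at 23 → 24 nt.
Frame 3: TGC CCC AGA GTT TCG AGC TAT AGT CTA TAT GGT TTG AAT — no ATG→stop ORF.
Longest: frame 2, positions 2–25, 24 nt = 8 codons = 7 aa. → 24 nucleotides.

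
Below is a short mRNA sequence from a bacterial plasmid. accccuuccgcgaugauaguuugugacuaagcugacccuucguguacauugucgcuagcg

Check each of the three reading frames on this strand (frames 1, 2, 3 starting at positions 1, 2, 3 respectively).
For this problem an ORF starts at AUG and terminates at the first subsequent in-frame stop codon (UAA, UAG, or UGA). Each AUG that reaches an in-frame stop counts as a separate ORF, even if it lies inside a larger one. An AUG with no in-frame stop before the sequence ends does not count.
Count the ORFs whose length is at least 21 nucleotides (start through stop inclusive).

Frame 1: ACC CCU UCC GCG AUG AUA GUU UGU GAC UAA GCU GAC CCU UCG UGU ACA UUG UCG CUA GCG — AUG at 13, stop UAA at 28 → 18 nt.
Frame 2: CCC CUU CCG CGA UGA UAG UUU GUG ACU AAG CUG ACC CUU CGU GUA CAU UGU CGC UAG — no AUG→stop ORF.
Frame 3: CCC UUC CGC GAU GAU AGU UUG UGA CUA AGC UGA CCC UUC GUG UAC AUU GUC GCU AGC — no AUG→stop ORF.
No ORF reaches 21 nucleotides. Count = 0.

0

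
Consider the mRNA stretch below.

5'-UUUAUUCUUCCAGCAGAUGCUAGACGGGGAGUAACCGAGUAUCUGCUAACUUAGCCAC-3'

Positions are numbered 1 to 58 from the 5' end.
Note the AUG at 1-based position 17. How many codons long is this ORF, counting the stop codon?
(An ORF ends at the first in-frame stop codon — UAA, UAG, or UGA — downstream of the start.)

6

Codons from position 17: AUG (17–19), CUA (20–22), GAC (23–25), GGG (26–28), GAG (29–31), UAA (32–34).
UAA is the first in-frame stop; that's 6 codons including the stop.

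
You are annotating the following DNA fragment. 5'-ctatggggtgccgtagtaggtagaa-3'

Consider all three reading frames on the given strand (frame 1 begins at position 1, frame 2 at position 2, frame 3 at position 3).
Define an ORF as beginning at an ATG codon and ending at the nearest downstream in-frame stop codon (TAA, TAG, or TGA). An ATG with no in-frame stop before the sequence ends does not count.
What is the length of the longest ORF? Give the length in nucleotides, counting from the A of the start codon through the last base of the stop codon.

21

Frame 1: CTA TGG GGT GCC GTA GTA GGT AGA — no ATG→stop ORF.
Frame 2: TAT GGG GTG CCG TAG TAG GTA GAA — no ATG→stop ORF.
Frame 3: ATG GGG TGC CGT AGT AGG TAG — ATG at 3, stop TAG at 21 → 21 nt.
Longest: frame 3, positions 3–23, 21 nt = 7 codons = 6 aa. → 21 nucleotides.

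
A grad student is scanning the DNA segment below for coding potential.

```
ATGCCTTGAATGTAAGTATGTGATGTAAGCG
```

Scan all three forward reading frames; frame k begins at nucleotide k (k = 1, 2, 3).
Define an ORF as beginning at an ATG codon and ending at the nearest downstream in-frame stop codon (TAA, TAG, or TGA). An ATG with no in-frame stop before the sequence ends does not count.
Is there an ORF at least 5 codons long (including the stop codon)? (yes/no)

no

Frame 1: ATG CCT TGA ATG TAA GTA TGT GAT GTA AGC — ATG at 1, stop TGA at 7 → 9 nt; ATG at 10, stop TAA at 13 → 6 nt.
Frame 2: TGC CTT GAA TGT AAG TAT GTG ATG TAA GCG — ATG at 23, stop TAA at 26 → 6 nt.
Frame 3: GCC TTG AAT GTA AGT ATG TGA TGT AAG — ATG at 18, stop TGA at 21 → 6 nt.
Largest ORF found is 3 codons < 5, so no.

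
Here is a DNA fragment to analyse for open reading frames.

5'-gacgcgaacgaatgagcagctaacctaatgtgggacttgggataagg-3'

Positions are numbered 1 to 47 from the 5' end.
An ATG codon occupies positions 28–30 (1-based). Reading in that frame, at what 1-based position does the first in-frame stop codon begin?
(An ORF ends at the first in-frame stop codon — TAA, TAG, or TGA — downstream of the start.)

43

Codons from position 28: ATG (28–30), TGG (31–33), GAC (34–36), TTG (37–39), GGA (40–42), TAA (43–45).
TAA is a stop codon; it begins at position 43.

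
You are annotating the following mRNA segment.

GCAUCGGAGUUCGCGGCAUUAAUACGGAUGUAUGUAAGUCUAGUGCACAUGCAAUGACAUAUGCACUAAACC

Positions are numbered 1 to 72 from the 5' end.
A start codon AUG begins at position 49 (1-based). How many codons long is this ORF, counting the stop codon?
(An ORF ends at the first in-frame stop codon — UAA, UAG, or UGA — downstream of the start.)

3

Codons from position 49: AUG (49–51), CAA (52–54), UGA (55–57).
UGA is the first in-frame stop; that's 3 codons including the stop.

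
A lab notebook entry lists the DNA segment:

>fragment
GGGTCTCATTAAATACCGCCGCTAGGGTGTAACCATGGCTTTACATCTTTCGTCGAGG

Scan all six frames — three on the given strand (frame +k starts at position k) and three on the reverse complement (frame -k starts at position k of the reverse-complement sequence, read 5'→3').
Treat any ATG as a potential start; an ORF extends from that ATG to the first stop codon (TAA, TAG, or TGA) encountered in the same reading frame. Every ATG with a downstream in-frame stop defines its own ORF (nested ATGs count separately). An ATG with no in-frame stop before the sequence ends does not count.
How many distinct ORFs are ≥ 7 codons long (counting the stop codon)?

Reverse complement (5'→3'): CCTCGACGAAAGATGTAAAGCCATGGTTACACCCTAGCGGCGGTATTTAATGAGACCC
Frame +1: GGG TCT CAT TAA ATA CCG CCG CTA GGG TGT AAC CAT GGC TTT ACA TCT TTC GTC GAG — no ATG→stop ORF.
Frame +2: GGT CTC ATT AAA TAC CGC CGC TAG GGT GTA ACC ATG GCT TTA CAT CTT TCG TCG AGG — no ATG→stop ORF.
Frame +3: GTC TCA TTA AAT ACC GCC GCT AGG GTG TAA CCA TGG CTT TAC ATC TTT CGT CGA — no ATG→stop ORF.
Frame -1: CCT CGA CGA AAG ATG TAA AGC CAT GGT TAC ACC CTA GCG GCG GTA TTT AAT GAG ACC — ATG at 13, stop TAA at 16 → 6 nt.
Frame -2: CTC GAC GAA AGA TGT AAA GCC ATG GTT ACA CCC TAG CGG CGG TAT TTA ATG AGA CCC — ATG at 23, stop TAG at 35 → 15 nt.
Frame -3: TCG ACG AAA GAT GTA AAG CCA TGG TTA CAC CCT AGC GGC GGT ATT TAA TGA GAC — no ATG→stop ORF.
No ORF reaches 7 codons. Count = 0.

0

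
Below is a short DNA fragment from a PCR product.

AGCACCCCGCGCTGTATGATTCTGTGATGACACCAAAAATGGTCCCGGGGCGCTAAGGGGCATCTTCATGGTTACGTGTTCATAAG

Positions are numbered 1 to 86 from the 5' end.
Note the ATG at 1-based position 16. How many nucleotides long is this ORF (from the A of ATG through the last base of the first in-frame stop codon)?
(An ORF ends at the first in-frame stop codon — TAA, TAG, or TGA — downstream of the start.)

Codons from position 16: ATG (16–18), ATT (19–21), CTG (22–24), TGA (25–27).
TGA is the first in-frame stop; ORF spans 16–27, 12 nucleotides.

12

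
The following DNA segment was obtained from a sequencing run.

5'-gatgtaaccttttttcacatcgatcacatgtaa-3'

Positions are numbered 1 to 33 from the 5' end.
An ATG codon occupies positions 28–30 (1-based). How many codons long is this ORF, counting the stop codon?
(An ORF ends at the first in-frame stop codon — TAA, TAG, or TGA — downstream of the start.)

2

Codons from position 28: ATG (28–30), TAA (31–33).
TAA is the first in-frame stop; that's 2 codons including the stop.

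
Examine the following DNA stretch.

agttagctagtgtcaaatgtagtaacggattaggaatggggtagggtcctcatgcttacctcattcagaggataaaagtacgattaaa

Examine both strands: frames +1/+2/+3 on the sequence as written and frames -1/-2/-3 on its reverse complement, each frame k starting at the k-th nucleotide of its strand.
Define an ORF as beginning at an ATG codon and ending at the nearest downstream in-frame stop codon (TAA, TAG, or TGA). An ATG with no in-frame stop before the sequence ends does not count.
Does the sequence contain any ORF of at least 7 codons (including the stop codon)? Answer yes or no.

Reverse complement (5'→3'): TTTAATCGTACTTTTATCCTCTGAATGAGGTAAGCATGAGGACCCTACCCCATTCCTAATCCGTTACTACATTTGACACTAGCTAACT
Frame +1: AGT TAG CTA GTG TCA AAT GTA GTA ACG GAT TAG GAA TGG GGT AGG GTC CTC ATG CTT ACC TCA TTC AGA GGA TAA AAG TAC GAT TAA — ATG at 52, stop TAA at 73 → 24 nt.
Frame +2: GTT AGC TAG TGT CAA ATG TAG TAA CGG ATT AGG AAT GGG GTA GGG TCC TCA TGC TTA CCT CAT TCA GAG GAT AAA AGT ACG ATT AAA — ATG at 17, stop TAG at 20 → 6 nt.
Frame +3: TTA GCT AGT GTC AAA TGT AGT AAC GGA TTA GGA ATG GGG TAG GGT CCT CAT GCT TAC CTC ATT CAG AGG ATA AAA GTA CGA TTA — ATG at 36, stop TAG at 42 → 9 nt.
Frame -1: TTT AAT CGT ACT TTT ATC CTC TGA ATG AGG TAA GCA TGA GGA CCC TAC CCC ATT CCT AAT CCG TTA CTA CAT TTG ACA CTA GCT AAC — ATG at 25, stop TAA at 31 → 9 nt.
Frame -2: TTA ATC GTA CTT TTA TCC TCT GAA TGA GGT AAG CAT GAG GAC CCT ACC CCA TTC CTA ATC CGT TAC TAC ATT TGA CAC TAG CTA ACT — no ATG→stop ORF.
Frame -3: TAA TCG TAC TTT TAT CCT CTG AAT GAG GTA AGC ATG AGG ACC CTA CCC CAT TCC TAA TCC GTT ACT ACA TTT GAC ACT AGC TAA — ATG at 36, stop TAA at 57 → 24 nt.
Frame +1 has an ORF of 8 codons (positions 52–75) ≥ 7, so yes.

yes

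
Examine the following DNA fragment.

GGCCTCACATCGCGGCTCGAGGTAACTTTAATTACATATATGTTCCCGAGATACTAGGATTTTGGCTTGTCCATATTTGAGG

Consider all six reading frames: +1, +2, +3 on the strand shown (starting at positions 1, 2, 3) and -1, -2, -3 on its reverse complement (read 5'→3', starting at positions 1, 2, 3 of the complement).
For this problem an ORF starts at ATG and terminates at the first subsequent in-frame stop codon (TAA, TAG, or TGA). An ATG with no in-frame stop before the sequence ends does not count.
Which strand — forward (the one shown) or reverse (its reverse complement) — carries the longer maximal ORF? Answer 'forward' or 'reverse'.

Reverse complement (5'→3'): CCTCAAATATGGACAAGCCAAAATCCTAGTATCTCGGGAACATATATGTAATTAAAGTTACCTCGAGCCGCGATGTGAGGCC
Frame +1: GGC CTC ACA TCG CGG CTC GAG GTA ACT TTA ATT ACA TAT ATG TTC CCG AGA TAC TAG GAT TTT GGC TTG TCC ATA TTT GAG — ATG at 40, stop TAG at 55 → 18 nt.
Frame +2: GCC TCA CAT CGC GGC TCG AGG TAA CTT TAA TTA CAT ATA TGT TCC CGA GAT ACT AGG ATT TTG GCT TGT CCA TAT TTG AGG — no ATG→stop ORF.
Frame +3: CCT CAC ATC GCG GCT CGA GGT AAC TTT AAT TAC ATA TAT GTT CCC GAG ATA CTA GGA TTT TGG CTT GTC CAT ATT TGA — no ATG→stop ORF.
Frame -1: CCT CAA ATA TGG ACA AGC CAA AAT CCT AGT ATC TCG GGA ACA TAT ATG TAA TTA AAG TTA CCT CGA GCC GCG ATG TGA GGC — ATG at 46, stop TAA at 49 → 6 nt; ATG at 73, stop TGA at 76 → 6 nt.
Frame -2: CTC AAA TAT GGA CAA GCC AAA ATC CTA GTA TCT CGG GAA CAT ATA TGT AAT TAA AGT TAC CTC GAG CCG CGA TGT GAG GCC — no ATG→stop ORF.
Frame -3: TCA AAT ATG GAC AAG CCA AAA TCC TAG TAT CTC GGG AAC ATA TAT GTA ATT AAA GTT ACC TCG AGC CGC GAT GTG AGG — ATG at 9, stop TAG at 27 → 21 nt.
Forward-strand max 18 nt; reverse-strand max 21 nt. The reverse strand has the longer ORF.

reverse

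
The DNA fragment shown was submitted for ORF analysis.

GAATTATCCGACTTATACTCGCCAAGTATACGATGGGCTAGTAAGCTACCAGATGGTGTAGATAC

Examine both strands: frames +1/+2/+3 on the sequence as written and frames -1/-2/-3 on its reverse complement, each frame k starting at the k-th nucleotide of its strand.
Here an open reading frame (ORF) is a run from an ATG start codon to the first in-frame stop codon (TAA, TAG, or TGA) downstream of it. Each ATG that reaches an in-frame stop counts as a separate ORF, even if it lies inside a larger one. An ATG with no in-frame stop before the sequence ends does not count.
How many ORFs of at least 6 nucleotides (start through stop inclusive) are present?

Reverse complement (5'→3'): GTATCTACACCATCTGGTAGCTTACTAGCCCATCGTATACTTGGCGAGTATAAGTCGGATAATTC
Frame +1: GAA TTA TCC GAC TTA TAC TCG CCA AGT ATA CGA TGG GCT AGT AAG CTA CCA GAT GGT GTA GAT — no ATG→stop ORF.
Frame +2: AAT TAT CCG ACT TAT ACT CGC CAA GTA TAC GAT GGG CTA GTA AGC TAC CAG ATG GTG TAG ATA — ATG at 53, stop TAG at 59 → 9 nt.
Frame +3: ATT ATC CGA CTT ATA CTC GCC AAG TAT ACG ATG GGC TAG TAA GCT ACC AGA TGG TGT AGA TAC — ATG at 33, stop TAG at 39 → 9 nt.
Frame -1: GTA TCT ACA CCA TCT GGT AGC TTA CTA GCC CAT CGT ATA CTT GGC GAG TAT AAG TCG GAT AAT — no ATG→stop ORF.
Frame -2: TAT CTA CAC CAT CTG GTA GCT TAC TAG CCC ATC GTA TAC TTG GCG AGT ATA AGT CGG ATA ATT — no ATG→stop ORF.
Frame -3: ATC TAC ACC ATC TGG TAG CTT ACT AGC CCA TCG TAT ACT TGG CGA GTA TAA GTC GGA TAA TTC — no ATG→stop ORF.
ORFs ≥ 6 nucleotides: frame +2 53–61 (9 nucleotides), frame +3 33–41 (9 nucleotides). Count = 2.

2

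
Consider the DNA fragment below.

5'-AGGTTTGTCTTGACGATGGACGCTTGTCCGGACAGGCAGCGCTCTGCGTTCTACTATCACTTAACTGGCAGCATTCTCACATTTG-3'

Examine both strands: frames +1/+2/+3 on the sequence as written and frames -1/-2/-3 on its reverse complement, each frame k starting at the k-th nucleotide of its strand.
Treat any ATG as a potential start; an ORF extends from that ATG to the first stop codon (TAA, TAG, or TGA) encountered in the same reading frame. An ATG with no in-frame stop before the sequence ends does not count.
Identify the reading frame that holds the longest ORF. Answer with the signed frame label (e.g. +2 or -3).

Reverse complement (5'→3'): CAAATGTGAGAATGCTGCCAGTTAAGTGATAGTAGAACGCAGAGCGCTGCCTGTCCGGACAAGCGTCCATCGTCAAGACAAACCT
Frame +1: AGG TTT GTC TTG ACG ATG GAC GCT TGT CCG GAC AGG CAG CGC TCT GCG TTC TAC TAT CAC TTA ACT GGC AGC ATT CTC ACA TTT — no ATG→stop ORF.
Frame +2: GGT TTG TCT TGA CGA TGG ACG CTT GTC CGG ACA GGC AGC GCT CTG CGT TCT ACT ATC ACT TAA CTG GCA GCA TTC TCA CAT TTG — no ATG→stop ORF.
Frame +3: GTT TGT CTT GAC GAT GGA CGC TTG TCC GGA CAG GCA GCG CTC TGC GTT CTA CTA TCA CTT AAC TGG CAG CAT TCT CAC ATT — no ATG→stop ORF.
Frame -1: CAA ATG TGA GAA TGC TGC CAG TTA AGT GAT AGT AGA ACG CAG AGC GCT GCC TGT CCG GAC AAG CGT CCA TCG TCA AGA CAA ACC — ATG at 4, stop TGA at 7 → 6 nt.
Frame -2: AAA TGT GAG AAT GCT GCC AGT TAA GTG ATA GTA GAA CGC AGA GCG CTG CCT GTC CGG ACA AGC GTC CAT CGT CAA GAC AAA CCT — no ATG→stop ORF.
Frame -3: AAT GTG AGA ATG CTG CCA GTT AAG TGA TAG TAG AAC GCA GAG CGC TGC CTG TCC GGA CAA GCG TCC ATC GTC AAG ACA AAC — ATG at 12, stop TGA at 27 → 18 nt.
Longest ORF is 18 nt in frame -3 (positions 12–29).

-3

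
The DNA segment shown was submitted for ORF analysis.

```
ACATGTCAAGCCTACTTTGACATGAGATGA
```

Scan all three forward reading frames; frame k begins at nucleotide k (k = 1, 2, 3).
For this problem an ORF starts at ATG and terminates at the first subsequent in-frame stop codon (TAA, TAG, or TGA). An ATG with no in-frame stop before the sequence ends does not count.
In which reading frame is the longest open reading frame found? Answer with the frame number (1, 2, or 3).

Frame 1: ACA TGT CAA GCC TAC TTT GAC ATG AGA TGA — ATG at 22, stop TGA at 28 → 9 nt.
Frame 2: CAT GTC AAG CCT ACT TTG ACA TGA GAT — no ATG→stop ORF.
Frame 3: ATG TCA AGC CTA CTT TGA CAT GAG ATG — ATG at 3, stop TGA at 18 → 18 nt.
Longest ORF is 18 nt in frame 3 (positions 3–20).

3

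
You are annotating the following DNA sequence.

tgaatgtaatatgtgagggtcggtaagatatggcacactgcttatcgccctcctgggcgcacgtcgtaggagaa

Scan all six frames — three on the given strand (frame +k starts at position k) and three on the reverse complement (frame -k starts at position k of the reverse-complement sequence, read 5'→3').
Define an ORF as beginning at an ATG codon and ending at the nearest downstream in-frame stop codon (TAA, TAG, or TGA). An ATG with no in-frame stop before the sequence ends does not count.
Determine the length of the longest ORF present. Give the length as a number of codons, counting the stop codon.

2

Reverse complement (5'→3'): TTCTCCTACGACGTGCGCCCAGGAGGGCGATAAGCAGTGTGCCATATCTTACCGACCCTCACATATTACATTCA
Frame +1: TGA ATG TAA TAT GTG AGG GTC GGT AAG ATA TGG CAC ACT GCT TAT CGC CCT CCT GGG CGC ACG TCG TAG GAG — ATG at 4, stop TAA at 7 → 6 nt.
Frame +2: GAA TGT AAT ATG TGA GGG TCG GTA AGA TAT GGC ACA CTG CTT ATC GCC CTC CTG GGC GCA CGT CGT AGG AGA — ATG at 11, stop TGA at 14 → 6 nt.
Frame +3: AAT GTA ATA TGT GAG GGT CGG TAA GAT ATG GCA CAC TGC TTA TCG CCC TCC TGG GCG CAC GTC GTA GGA GAA — no ATG→stop ORF.
Frame -1: TTC TCC TAC GAC GTG CGC CCA GGA GGG CGA TAA GCA GTG TGC CAT ATC TTA CCG ACC CTC ACA TAT TAC ATT — no ATG→stop ORF.
Frame -2: TCT CCT ACG ACG TGC GCC CAG GAG GGC GAT AAG CAG TGT GCC ATA TCT TAC CGA CCC TCA CAT ATT ACA TTC — no ATG→stop ORF.
Frame -3: CTC CTA CGA CGT GCG CCC AGG AGG GCG ATA AGC AGT GTG CCA TAT CTT ACC GAC CCT CAC ATA TTA CAT TCA — no ATG→stop ORF.
Longest: frame +1, positions 4–9, 6 nt = 2 codons = 1 aa. → 2 codons.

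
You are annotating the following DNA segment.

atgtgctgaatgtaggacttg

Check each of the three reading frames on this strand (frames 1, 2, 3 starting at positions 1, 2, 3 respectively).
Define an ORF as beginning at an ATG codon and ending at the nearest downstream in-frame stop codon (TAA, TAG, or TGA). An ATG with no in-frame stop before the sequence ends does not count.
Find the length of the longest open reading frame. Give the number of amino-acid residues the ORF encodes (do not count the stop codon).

2

Frame 1: ATG TGC TGA ATG TAG GAC TTG — ATG at 1, stop TGA at 7 → 9 nt; ATG at 10, stop TAG at 13 → 6 nt.
Frame 2: TGT GCT GAA TGT AGG ACT — no ATG→stop ORF.
Frame 3: GTG CTG AAT GTA GGA CTT — no ATG→stop ORF.
Longest: frame 1, positions 1–9, 9 nt = 3 codons = 2 aa. → 2 amino acids.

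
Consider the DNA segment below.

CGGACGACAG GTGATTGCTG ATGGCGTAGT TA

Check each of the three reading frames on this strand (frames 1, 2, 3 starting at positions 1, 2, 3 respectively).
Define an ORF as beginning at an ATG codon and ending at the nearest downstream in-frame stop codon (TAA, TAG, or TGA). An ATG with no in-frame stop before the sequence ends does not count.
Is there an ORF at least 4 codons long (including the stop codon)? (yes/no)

no

Frame 1: CGG ACG ACA GGT GAT TGC TGA TGG CGT AGT — no ATG→stop ORF.
Frame 2: GGA CGA CAG GTG ATT GCT GAT GGC GTA GTT — no ATG→stop ORF.
Frame 3: GAC GAC AGG TGA TTG CTG ATG GCG TAG TTA — ATG at 21, stop TAG at 27 → 9 nt.
Largest ORF found is 3 codons < 4, so no.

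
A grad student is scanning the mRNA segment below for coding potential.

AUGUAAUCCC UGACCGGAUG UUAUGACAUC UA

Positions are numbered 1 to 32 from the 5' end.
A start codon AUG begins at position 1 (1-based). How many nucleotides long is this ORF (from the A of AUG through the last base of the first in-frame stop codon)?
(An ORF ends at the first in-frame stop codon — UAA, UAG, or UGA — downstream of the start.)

6

Codons from position 1: AUG (1–3), UAA (4–6).
UAA is the first in-frame stop; ORF spans 1–6, 6 nucleotides.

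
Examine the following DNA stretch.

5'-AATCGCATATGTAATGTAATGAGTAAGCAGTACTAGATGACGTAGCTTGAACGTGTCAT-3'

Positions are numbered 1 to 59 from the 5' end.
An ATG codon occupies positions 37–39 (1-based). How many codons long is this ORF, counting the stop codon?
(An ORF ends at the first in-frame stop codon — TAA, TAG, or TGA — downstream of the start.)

3

Codons from position 37: ATG (37–39), ACG (40–42), TAG (43–45).
TAG is the first in-frame stop; that's 3 codons including the stop.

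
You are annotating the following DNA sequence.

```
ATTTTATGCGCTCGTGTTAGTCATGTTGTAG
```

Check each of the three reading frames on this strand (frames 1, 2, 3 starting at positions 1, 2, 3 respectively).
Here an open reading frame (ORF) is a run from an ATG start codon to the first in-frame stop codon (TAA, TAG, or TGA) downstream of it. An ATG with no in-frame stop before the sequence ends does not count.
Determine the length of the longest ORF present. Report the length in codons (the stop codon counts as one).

Frame 1: ATT TTA TGC GCT CGT GTT AGT CAT GTT GTA — no ATG→stop ORF.
Frame 2: TTT TAT GCG CTC GTG TTA GTC ATG TTG TAG — ATG at 23, stop TAG at 29 → 9 nt.
Frame 3: TTT ATG CGC TCG TGT TAG TCA TGT TGT — ATG at 6, stop TAG at 18 → 15 nt.
Longest: frame 3, positions 6–20, 15 nt = 5 codons = 4 aa. → 5 codons.

5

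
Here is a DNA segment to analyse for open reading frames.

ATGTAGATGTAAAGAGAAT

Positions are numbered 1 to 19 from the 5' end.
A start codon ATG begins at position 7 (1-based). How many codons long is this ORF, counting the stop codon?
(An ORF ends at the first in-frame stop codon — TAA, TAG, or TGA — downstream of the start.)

Codons from position 7: ATG (7–9), TAA (10–12).
TAA is the first in-frame stop; that's 2 codons including the stop.

2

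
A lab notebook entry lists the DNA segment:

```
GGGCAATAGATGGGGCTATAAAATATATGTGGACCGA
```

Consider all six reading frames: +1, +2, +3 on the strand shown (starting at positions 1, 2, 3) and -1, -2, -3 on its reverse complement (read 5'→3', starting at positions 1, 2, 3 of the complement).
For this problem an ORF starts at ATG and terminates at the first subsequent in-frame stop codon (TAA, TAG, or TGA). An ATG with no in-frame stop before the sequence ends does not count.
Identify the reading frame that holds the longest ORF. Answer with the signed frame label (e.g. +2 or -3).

Reverse complement (5'→3'): TCGGTCCACATATATTTTATAGCCCCATCTATTGCCC
Frame +1: GGG CAA TAG ATG GGG CTA TAA AAT ATA TGT GGA CCG — ATG at 10, stop TAA at 19 → 12 nt.
Frame +2: GGC AAT AGA TGG GGC TAT AAA ATA TAT GTG GAC CGA — no ATG→stop ORF.
Frame +3: GCA ATA GAT GGG GCT ATA AAA TAT ATG TGG ACC — no ATG→stop ORF.
Frame -1: TCG GTC CAC ATA TAT TTT ATA GCC CCA TCT ATT GCC — no ATG→stop ORF.
Frame -2: CGG TCC ACA TAT ATT TTA TAG CCC CAT CTA TTG CCC — no ATG→stop ORF.
Frame -3: GGT CCA CAT ATA TTT TAT AGC CCC ATC TAT TGC — no ATG→stop ORF.
Longest ORF is 12 nt in frame +1 (positions 10–21).

+1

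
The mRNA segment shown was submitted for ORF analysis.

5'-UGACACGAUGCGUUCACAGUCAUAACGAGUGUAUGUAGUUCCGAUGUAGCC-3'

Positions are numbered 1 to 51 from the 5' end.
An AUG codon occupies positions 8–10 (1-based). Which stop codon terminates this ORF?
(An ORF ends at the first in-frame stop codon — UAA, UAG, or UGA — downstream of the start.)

Codons from position 8: AUG (8–10), CGU (11–13), UCA (14–16), CAG (17–19), UCA (20–22), UAA (23–25).
The first in-frame stop codon is UAA.

UAA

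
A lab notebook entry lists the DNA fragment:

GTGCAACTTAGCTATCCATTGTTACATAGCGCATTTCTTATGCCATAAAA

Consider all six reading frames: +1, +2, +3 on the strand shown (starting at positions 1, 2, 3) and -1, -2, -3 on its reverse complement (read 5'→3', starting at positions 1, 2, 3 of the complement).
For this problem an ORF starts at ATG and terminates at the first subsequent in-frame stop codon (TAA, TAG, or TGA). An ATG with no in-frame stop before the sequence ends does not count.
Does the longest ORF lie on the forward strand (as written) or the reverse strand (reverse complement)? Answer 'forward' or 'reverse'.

Reverse complement (5'→3'): TTTTATGGCATAAGAAATGCGCTATGTAACAATGGATAGCTAAGTTGCAC
Frame +1: GTG CAA CTT AGC TAT CCA TTG TTA CAT AGC GCA TTT CTT ATG CCA TAA — ATG at 40, stop TAA at 46 → 9 nt.
Frame +2: TGC AAC TTA GCT ATC CAT TGT TAC ATA GCG CAT TTC TTA TGC CAT AAA — no ATG→stop ORF.
Frame +3: GCA ACT TAG CTA TCC ATT GTT ACA TAG CGC ATT TCT TAT GCC ATA AAA — no ATG→stop ORF.
Frame -1: TTT TAT GGC ATA AGA AAT GCG CTA TGT AAC AAT GGA TAG CTA AGT TGC — no ATG→stop ORF.
Frame -2: TTT ATG GCA TAA GAA ATG CGC TAT GTA ACA ATG GAT AGC TAA GTT GCA — ATG at 5, stop TAA at 11 → 9 nt; ATG at 17, stop TAA at 41 → 27 nt; ATG at 32, stop TAA at 41 → 12 nt.
Frame -3: TTA TGG CAT AAG AAA TGC GCT ATG TAA CAA TGG ATA GCT AAG TTG CAC — ATG at 24, stop TAA at 27 → 6 nt.
Forward-strand max 9 nt; reverse-strand max 27 nt. The reverse strand has the longer ORF.

reverse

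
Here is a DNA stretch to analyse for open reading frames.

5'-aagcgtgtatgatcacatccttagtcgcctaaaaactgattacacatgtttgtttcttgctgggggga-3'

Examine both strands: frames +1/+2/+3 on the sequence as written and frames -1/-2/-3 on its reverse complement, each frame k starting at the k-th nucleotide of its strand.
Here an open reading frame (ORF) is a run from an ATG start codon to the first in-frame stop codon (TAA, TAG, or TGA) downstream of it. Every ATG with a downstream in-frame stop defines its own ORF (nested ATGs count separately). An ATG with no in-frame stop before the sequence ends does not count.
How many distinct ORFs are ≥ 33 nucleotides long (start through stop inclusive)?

Reverse complement (5'→3'): TCCCCCCAGCAAGAAACAAACATGTGTAATCAGTTTTTAGGCGACTAAGGATGTGATCATACACGCTT
Frame +1: AAG CGT GTA TGA TCA CAT CCT TAG TCG CCT AAA AAC TGA TTA CAC ATG TTT GTT TCT TGC TGG GGG — no ATG→stop ORF.
Frame +2: AGC GTG TAT GAT CAC ATC CTT AGT CGC CTA AAA ACT GAT TAC ACA TGT TTG TTT CTT GCT GGG GGG — no ATG→stop ORF.
Frame +3: GCG TGT ATG ATC ACA TCC TTA GTC GCC TAA AAA CTG ATT ACA CAT GTT TGT TTC TTG CTG GGG GGA — ATG at 9, stop TAA at 30 → 24 nt.
Frame -1: TCC CCC CAG CAA GAA ACA AAC ATG TGT AAT CAG TTT TTA GGC GAC TAA GGA TGT GAT CAT ACA CGC — ATG at 22, stop TAA at 46 → 27 nt.
Frame -2: CCC CCC AGC AAG AAA CAA ACA TGT GTA ATC AGT TTT TAG GCG ACT AAG GAT GTG ATC ATA CAC GCT — no ATG→stop ORF.
Frame -3: CCC CCA GCA AGA AAC AAA CAT GTG TAA TCA GTT TTT AGG CGA CTA AGG ATG TGA TCA TAC ACG CTT — ATG at 51, stop TGA at 54 → 6 nt.
No ORF reaches 33 nucleotides. Count = 0.

0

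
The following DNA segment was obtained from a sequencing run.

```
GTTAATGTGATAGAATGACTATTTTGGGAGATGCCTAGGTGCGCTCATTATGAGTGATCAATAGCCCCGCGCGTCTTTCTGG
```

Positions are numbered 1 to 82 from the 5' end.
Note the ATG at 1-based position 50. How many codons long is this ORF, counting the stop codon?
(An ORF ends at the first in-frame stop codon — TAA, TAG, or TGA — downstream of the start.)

5

Codons from position 50: ATG (50–52), AGT (53–55), GAT (56–58), CAA (59–61), TAG (62–64).
TAG is the first in-frame stop; that's 5 codons including the stop.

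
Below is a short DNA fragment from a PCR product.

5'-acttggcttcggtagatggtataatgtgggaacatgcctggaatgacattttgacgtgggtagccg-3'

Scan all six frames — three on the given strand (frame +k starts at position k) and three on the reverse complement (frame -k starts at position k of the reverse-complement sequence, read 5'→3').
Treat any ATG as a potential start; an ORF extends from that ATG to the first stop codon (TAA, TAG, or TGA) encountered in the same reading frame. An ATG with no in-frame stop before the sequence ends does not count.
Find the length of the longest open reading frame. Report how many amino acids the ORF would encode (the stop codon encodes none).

Reverse complement (5'→3'): CGGCTACCCACGTCAAAATGTCATTCCAGGCATGTTCCCACATTATACCATCTACCGAAGCCAAGT
Frame +1: ACT TGG CTT CGG TAG ATG GTA TAA TGT GGG AAC ATG CCT GGA ATG ACA TTT TGA CGT GGG TAG CCG — ATG at 16, stop TAA at 22 → 9 nt; ATG at 34, stop TGA at 52 → 21 nt; ATG at 43, stop TGA at 52 → 12 nt.
Frame +2: CTT GGC TTC GGT AGA TGG TAT AAT GTG GGA ACA TGC CTG GAA TGA CAT TTT GAC GTG GGT AGC — no ATG→stop ORF.
Frame +3: TTG GCT TCG GTA GAT GGT ATA ATG TGG GAA CAT GCC TGG AAT GAC ATT TTG ACG TGG GTA GCC — no ATG→stop ORF.
Frame -1: CGG CTA CCC ACG TCA AAA TGT CAT TCC AGG CAT GTT CCC ACA TTA TAC CAT CTA CCG AAG CCA AGT — no ATG→stop ORF.
Frame -2: GGC TAC CCA CGT CAA AAT GTC ATT CCA GGC ATG TTC CCA CAT TAT ACC ATC TAC CGA AGC CAA — no ATG→stop ORF.
Frame -3: GCT ACC CAC GTC AAA ATG TCA TTC CAG GCA TGT TCC CAC ATT ATA CCA TCT ACC GAA GCC AAG — no ATG→stop ORF.
Longest: frame +1, positions 34–54, 21 nt = 7 codons = 6 aa. → 6 amino acids.

6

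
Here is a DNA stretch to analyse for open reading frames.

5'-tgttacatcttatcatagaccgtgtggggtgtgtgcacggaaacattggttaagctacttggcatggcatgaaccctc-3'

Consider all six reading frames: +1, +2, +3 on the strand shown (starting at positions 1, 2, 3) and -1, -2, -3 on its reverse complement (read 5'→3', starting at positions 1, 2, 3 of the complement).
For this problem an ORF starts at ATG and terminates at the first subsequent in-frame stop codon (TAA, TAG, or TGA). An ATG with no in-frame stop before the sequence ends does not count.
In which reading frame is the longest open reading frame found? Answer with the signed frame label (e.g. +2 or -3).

-2

Reverse complement (5'→3'): GAGGGTTCATGCCATGCCAAGTAGCTTAACCAATGTTTCCGTGCACACACCCCACACGGTCTATGATAAGATGTAACA
Frame +1: TGT TAC ATC TTA TCA TAG ACC GTG TGG GGT GTG TGC ACG GAA ACA TTG GTT AAG CTA CTT GGC ATG GCA TGA ACC CTC — ATG at 64, stop TGA at 70 → 9 nt.
Frame +2: GTT ACA TCT TAT CAT AGA CCG TGT GGG GTG TGT GCA CGG AAA CAT TGG TTA AGC TAC TTG GCA TGG CAT GAA CCC — no ATG→stop ORF.
Frame +3: TTA CAT CTT ATC ATA GAC CGT GTG GGG TGT GTG CAC GGA AAC ATT GGT TAA GCT ACT TGG CAT GGC ATG AAC CCT — no ATG→stop ORF.
Frame -1: GAG GGT TCA TGC CAT GCC AAG TAG CTT AAC CAA TGT TTC CGT GCA CAC ACC CCA CAC GGT CTA TGA TAA GAT GTA ACA — no ATG→stop ORF.
Frame -2: AGG GTT CAT GCC ATG CCA AGT AGC TTA ACC AAT GTT TCC GTG CAC ACA CCC CAC ACG GTC TAT GAT AAG ATG TAA — ATG at 14, stop TAA at 74 → 63 nt; ATG at 71, stop TAA at 74 → 6 nt.
Frame -3: GGG TTC ATG CCA TGC CAA GTA GCT TAA CCA ATG TTT CCG TGC ACA CAC CCC ACA CGG TCT ATG ATA AGA TGT AAC — ATG at 9, stop TAA at 27 → 21 nt.
Longest ORF is 63 nt in frame -2 (positions 14–76).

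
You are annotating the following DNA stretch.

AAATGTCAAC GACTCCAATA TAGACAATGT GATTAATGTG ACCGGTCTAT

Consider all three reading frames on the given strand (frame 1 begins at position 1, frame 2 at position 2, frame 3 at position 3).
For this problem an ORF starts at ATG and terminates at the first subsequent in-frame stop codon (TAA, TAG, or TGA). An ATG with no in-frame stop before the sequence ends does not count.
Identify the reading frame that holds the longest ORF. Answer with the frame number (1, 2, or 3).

Frame 1: AAA TGT CAA CGA CTC CAA TAT AGA CAA TGT GAT TAA TGT GAC CGG TCT — no ATG→stop ORF.
Frame 2: AAT GTC AAC GAC TCC AAT ATA GAC AAT GTG ATT AAT GTG ACC GGT CTA — no ATG→stop ORF.
Frame 3: ATG TCA ACG ACT CCA ATA TAG ACA ATG TGA TTA ATG TGA CCG GTC TAT — ATG at 3, stop TAG at 21 → 21 nt; ATG at 27, stop TGA at 30 → 6 nt; ATG at 36, stop TGA at 39 → 6 nt.
Longest ORF is 21 nt in frame 3 (positions 3–23).

3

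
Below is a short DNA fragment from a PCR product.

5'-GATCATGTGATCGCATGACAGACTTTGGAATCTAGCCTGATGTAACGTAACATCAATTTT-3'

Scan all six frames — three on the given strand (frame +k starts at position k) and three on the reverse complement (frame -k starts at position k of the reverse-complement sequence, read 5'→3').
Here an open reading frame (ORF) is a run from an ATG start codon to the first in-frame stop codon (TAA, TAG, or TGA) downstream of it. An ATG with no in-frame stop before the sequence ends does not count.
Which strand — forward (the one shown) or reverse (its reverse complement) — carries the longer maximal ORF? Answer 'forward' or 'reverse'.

Reverse complement (5'→3'): AAAATTGATGTTACGTTACATCAGGCTAGATTCCAAAGTCTGTCATGCGATCACATGATC
Frame +1: GAT CAT GTG ATC GCA TGA CAG ACT TTG GAA TCT AGC CTG ATG TAA CGT AAC ATC AAT TTT — ATG at 40, stop TAA at 43 → 6 nt.
Frame +2: ATC ATG TGA TCG CAT GAC AGA CTT TGG AAT CTA GCC TGA TGT AAC GTA ACA TCA ATT — ATG at 5, stop TGA at 8 → 6 nt.
Frame +3: TCA TGT GAT CGC ATG ACA GAC TTT GGA ATC TAG CCT GAT GTA ACG TAA CAT CAA TTT — ATG at 15, stop TAG at 33 → 21 nt.
Frame -1: AAA ATT GAT GTT ACG TTA CAT CAG GCT AGA TTC CAA AGT CTG TCA TGC GAT CAC ATG ATC — no ATG→stop ORF.
Frame -2: AAA TTG ATG TTA CGT TAC ATC AGG CTA GAT TCC AAA GTC TGT CAT GCG ATC ACA TGA — ATG at 8, stop TGA at 56 → 51 nt.
Frame -3: AAT TGA TGT TAC GTT ACA TCA GGC TAG ATT CCA AAG TCT GTC ATG CGA TCA CAT GAT — no ATG→stop ORF.
Forward-strand max 21 nt; reverse-strand max 51 nt. The reverse strand has the longer ORF.

reverse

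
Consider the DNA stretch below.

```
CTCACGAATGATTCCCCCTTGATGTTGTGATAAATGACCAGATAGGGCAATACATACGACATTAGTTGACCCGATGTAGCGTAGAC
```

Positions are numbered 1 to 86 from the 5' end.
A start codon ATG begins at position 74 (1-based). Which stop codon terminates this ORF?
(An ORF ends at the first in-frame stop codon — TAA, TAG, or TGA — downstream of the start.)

TAG

Codons from position 74: ATG (74–76), TAG (77–79).
The first in-frame stop codon is TAG.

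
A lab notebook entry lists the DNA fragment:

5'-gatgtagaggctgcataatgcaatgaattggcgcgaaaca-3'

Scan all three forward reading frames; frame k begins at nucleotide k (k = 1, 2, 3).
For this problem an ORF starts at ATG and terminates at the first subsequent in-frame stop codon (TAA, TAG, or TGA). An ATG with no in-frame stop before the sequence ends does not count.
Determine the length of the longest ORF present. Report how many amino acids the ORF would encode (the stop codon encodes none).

2

Frame 1: GAT GTA GAG GCT GCA TAA TGC AAT GAA TTG GCG CGA AAC — no ATG→stop ORF.
Frame 2: ATG TAG AGG CTG CAT AAT GCA ATG AAT TGG CGC GAA ACA — ATG at 2, stop TAG at 5 → 6 nt.
Frame 3: TGT AGA GGC TGC ATA ATG CAA TGA ATT GGC GCG AAA — ATG at 18, stop TGA at 24 → 9 nt.
Longest: frame 3, positions 18–26, 9 nt = 3 codons = 2 aa. → 2 amino acids.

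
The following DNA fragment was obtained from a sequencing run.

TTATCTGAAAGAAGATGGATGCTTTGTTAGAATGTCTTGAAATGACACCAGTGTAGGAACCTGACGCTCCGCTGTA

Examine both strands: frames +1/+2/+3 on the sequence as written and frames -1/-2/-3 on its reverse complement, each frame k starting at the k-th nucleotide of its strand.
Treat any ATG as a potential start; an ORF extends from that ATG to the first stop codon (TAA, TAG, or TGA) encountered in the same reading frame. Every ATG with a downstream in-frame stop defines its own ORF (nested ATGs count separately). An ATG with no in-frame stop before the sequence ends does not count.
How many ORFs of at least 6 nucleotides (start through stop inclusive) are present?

Reverse complement (5'→3'): TACAGCGGAGCGTCAGGTTCCTACACTGGTGTCATTTCAAGACATTCTAACAAAGCATCCATCTTCTTTCAGATAA
Frame +1: TTA TCT GAA AGA AGA TGG ATG CTT TGT TAG AAT GTC TTG AAA TGA CAC CAG TGT AGG AAC CTG ACG CTC CGC TGT — ATG at 19, stop TAG at 28 → 12 nt.
Frame +2: TAT CTG AAA GAA GAT GGA TGC TTT GTT AGA ATG TCT TGA AAT GAC ACC AGT GTA GGA ACC TGA CGC TCC GCT GTA — ATG at 32, stop TGA at 38 → 9 nt.
Frame +3: ATC TGA AAG AAG ATG GAT GCT TTG TTA GAA TGT CTT GAA ATG ACA CCA GTG TAG GAA CCT GAC GCT CCG CTG — ATG at 15, stop TAG at 54 → 42 nt; ATG at 42, stop TAG at 54 → 15 nt.
Frame -1: TAC AGC GGA GCG TCA GGT TCC TAC ACT GGT GTC ATT TCA AGA CAT TCT AAC AAA GCA TCC ATC TTC TTT CAG ATA — no ATG→stop ORF.
Frame -2: ACA GCG GAG CGT CAG GTT CCT ACA CTG GTG TCA TTT CAA GAC ATT CTA ACA AAG CAT CCA TCT TCT TTC AGA TAA — no ATG→stop ORF.
Frame -3: CAG CGG AGC GTC AGG TTC CTA CAC TGG TGT CAT TTC AAG ACA TTC TAA CAA AGC ATC CAT CTT CTT TCA GAT — no ATG→stop ORF.
ORFs ≥ 6 nucleotides: frame +1 19–30 (12 nucleotides), frame +2 32–40 (9 nucleotides), frame +3 15–56 (42 nucleotides), frame +3 42–56 (15 nucleotides). Count = 4.

4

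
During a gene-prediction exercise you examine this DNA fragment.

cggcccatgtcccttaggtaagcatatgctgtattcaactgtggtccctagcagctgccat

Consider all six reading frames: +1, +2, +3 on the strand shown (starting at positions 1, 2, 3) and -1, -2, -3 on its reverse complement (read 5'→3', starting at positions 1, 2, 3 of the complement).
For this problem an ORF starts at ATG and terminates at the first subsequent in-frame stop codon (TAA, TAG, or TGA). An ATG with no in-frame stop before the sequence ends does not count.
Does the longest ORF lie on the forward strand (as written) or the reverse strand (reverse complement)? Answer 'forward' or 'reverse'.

reverse

Reverse complement (5'→3'): ATGGCAGCTGCTAGGGACCACAGTTGAATACAGCATATGCTTACCTAAGGGACATGGGCCG
Frame +1: CGG CCC ATG TCC CTT AGG TAA GCA TAT GCT GTA TTC AAC TGT GGT CCC TAG CAG CTG CCA — ATG at 7, stop TAA at 19 → 15 nt.
Frame +2: GGC CCA TGT CCC TTA GGT AAG CAT ATG CTG TAT TCA ACT GTG GTC CCT AGC AGC TGC CAT — no ATG→stop ORF.
Frame +3: GCC CAT GTC CCT TAG GTA AGC ATA TGC TGT ATT CAA CTG TGG TCC CTA GCA GCT GCC — no ATG→stop ORF.
Frame -1: ATG GCA GCT GCT AGG GAC CAC AGT TGA ATA CAG CAT ATG CTT ACC TAA GGG ACA TGG GCC — ATG at 1, stop TGA at 25 → 27 nt; ATG at 37, stop TAA at 46 → 12 nt.
Frame -2: TGG CAG CTG CTA GGG ACC ACA GTT GAA TAC AGC ATA TGC TTA CCT AAG GGA CAT GGG CCG — no ATG→stop ORF.
Frame -3: GGC AGC TGC TAG GGA CCA CAG TTG AAT ACA GCA TAT GCT TAC CTA AGG GAC ATG GGC — no ATG→stop ORF.
Forward-strand max 15 nt; reverse-strand max 27 nt. The reverse strand has the longer ORF.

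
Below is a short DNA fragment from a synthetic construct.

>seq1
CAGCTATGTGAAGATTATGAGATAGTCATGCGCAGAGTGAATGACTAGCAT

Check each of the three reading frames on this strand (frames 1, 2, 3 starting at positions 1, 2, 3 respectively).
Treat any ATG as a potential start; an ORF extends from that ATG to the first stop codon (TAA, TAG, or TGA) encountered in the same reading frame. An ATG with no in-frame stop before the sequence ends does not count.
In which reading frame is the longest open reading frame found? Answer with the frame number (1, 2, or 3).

1

Frame 1: CAG CTA TGT GAA GAT TAT GAG ATA GTC ATG CGC AGA GTG AAT GAC TAG CAT — ATG at 28, stop TAG at 46 → 21 nt.
Frame 2: AGC TAT GTG AAG ATT ATG AGA TAG TCA TGC GCA GAG TGA ATG ACT AGC — ATG at 17, stop TAG at 23 → 9 nt.
Frame 3: GCT ATG TGA AGA TTA TGA GAT AGT CAT GCG CAG AGT GAA TGA CTA GCA — ATG at 6, stop TGA at 9 → 6 nt.
Longest ORF is 21 nt in frame 1 (positions 28–48).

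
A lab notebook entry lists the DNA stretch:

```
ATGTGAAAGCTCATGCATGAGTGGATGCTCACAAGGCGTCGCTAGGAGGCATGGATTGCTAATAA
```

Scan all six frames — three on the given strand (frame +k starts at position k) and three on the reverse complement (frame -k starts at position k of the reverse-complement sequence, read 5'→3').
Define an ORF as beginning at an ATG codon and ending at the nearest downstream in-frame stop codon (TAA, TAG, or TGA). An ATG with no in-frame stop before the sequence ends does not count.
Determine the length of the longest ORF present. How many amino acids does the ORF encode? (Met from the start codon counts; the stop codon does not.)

10

Reverse complement (5'→3'): TTATTAGCAATCCATGCCTCCTAGCGACGCCTTGTGAGCATCCACTCATGCATGAGCTTTCACAT
Frame +1: ATG TGA AAG CTC ATG CAT GAG TGG ATG CTC ACA AGG CGT CGC TAG GAG GCA TGG ATT GCT AAT — ATG at 1, stop TGA at 4 → 6 nt; ATG at 13, stop TAG at 43 → 33 nt; ATG at 25, stop TAG at 43 → 21 nt.
Frame +2: TGT GAA AGC TCA TGC ATG AGT GGA TGC TCA CAA GGC GTC GCT AGG AGG CAT GGA TTG CTA ATA — no ATG→stop ORF.
Frame +3: GTG AAA GCT CAT GCA TGA GTG GAT GCT CAC AAG GCG TCG CTA GGA GGC ATG GAT TGC TAA TAA — ATG at 51, stop TAA at 60 → 12 nt.
Frame -1: TTA TTA GCA ATC CAT GCC TCC TAG CGA CGC CTT GTG AGC ATC CAC TCA TGC ATG AGC TTT CAC — no ATG→stop ORF.
Frame -2: TAT TAG CAA TCC ATG CCT CCT AGC GAC GCC TTG TGA GCA TCC ACT CAT GCA TGA GCT TTC ACA — ATG at 14, stop TGA at 35 → 24 nt.
Frame -3: ATT AGC AAT CCA TGC CTC CTA GCG ACG CCT TGT GAG CAT CCA CTC ATG CAT GAG CTT TCA CAT — no ATG→stop ORF.
Longest: frame +1, positions 13–45, 33 nt = 11 codons = 10 aa. → 10 amino acids.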